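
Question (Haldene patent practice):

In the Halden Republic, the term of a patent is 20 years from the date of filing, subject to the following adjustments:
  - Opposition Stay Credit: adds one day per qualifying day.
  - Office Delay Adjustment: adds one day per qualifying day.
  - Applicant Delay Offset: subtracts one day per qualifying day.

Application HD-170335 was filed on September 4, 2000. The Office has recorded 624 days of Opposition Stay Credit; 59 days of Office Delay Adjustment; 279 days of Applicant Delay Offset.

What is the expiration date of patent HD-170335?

Base term: filing date + 20 years → 4 September 2020.
Opposition Stay Credit: +624 days → 21 May 2022.
Office Delay Adjustment: +59 days → 19 July 2022.
Applicant Delay Offset: −279 days → 13 October 2021.

2021-10-13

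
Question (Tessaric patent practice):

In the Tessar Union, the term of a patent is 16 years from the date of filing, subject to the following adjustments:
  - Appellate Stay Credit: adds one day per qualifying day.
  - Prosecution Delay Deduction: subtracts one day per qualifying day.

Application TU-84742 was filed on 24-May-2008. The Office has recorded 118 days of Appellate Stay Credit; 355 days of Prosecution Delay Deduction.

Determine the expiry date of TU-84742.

Base term: filing date + 16 years → 24 May 2024.
Appellate Stay Credit: +118 days → 19 September 2024.
Prosecution Delay Deduction: −355 days → 30 September 2023.

2023-09-30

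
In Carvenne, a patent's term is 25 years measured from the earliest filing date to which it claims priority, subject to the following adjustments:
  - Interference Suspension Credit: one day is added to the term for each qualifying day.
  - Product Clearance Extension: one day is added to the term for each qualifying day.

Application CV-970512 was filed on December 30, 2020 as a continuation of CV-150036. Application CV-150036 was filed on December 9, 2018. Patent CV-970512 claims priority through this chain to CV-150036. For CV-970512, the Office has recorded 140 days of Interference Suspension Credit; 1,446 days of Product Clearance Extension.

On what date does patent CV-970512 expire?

Earliest priority filing: 9 December 2018.
Base term: 9 December 2018 + 25 years → 9 December 2043.
Interference Suspension Credit: +140 days → 27 April 2044.
Product Clearance Extension: +1446 days → 12 April 2048.

April 12, 2048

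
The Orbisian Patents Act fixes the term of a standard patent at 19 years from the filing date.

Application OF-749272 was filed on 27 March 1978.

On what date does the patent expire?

Filing date + 19 years → 27 March 1997.

1997-03-27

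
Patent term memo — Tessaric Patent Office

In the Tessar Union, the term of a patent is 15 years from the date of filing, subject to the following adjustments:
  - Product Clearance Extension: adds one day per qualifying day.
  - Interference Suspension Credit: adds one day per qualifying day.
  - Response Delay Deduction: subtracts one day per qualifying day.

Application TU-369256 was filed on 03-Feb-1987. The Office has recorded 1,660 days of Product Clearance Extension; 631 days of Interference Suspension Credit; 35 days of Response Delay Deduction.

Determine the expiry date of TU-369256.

Base term: filing date + 15 years → 3 February 2002.
Product Clearance Extension: +1660 days → 21 August 2006.
Interference Suspension Credit: +631 days → 13 May 2008.
Response Delay Deduction: −35 days → 8 April 2008.

2008-04-08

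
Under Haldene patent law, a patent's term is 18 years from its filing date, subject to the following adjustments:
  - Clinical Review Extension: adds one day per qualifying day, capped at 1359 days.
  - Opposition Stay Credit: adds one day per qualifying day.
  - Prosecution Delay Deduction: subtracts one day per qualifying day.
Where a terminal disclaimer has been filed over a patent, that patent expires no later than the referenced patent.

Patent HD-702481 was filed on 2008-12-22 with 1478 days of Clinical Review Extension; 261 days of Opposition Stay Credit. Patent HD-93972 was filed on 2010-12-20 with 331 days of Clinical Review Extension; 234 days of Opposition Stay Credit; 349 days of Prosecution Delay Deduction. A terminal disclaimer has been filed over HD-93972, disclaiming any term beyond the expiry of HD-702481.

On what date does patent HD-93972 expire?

2029-07-24

Natural term of HD-93972:
  Base: filing + 18 years → 20 December 2028.
  Clinical Review Extension: 331 days (within the 1359-day cap) → +331 days → 16 November 2029.
  Opposition Stay Credit: +234 days → 8 July 2030.
  Prosecution Delay Deduction: −349 days → 24 July 2029.
Expiry of referenced patent HD-702481:
  Base: filing + 18 years → 22 December 2026.
  Clinical Review Extension: 1478 days claimed exceeds the 1359-day cap, so +1359 days → 11 September 2030.
  Opposition Stay Credit: +261 days → 30 May 2031.
Terminal disclaimer: HD-93972 expires on the earlier of 24 July 2029 and 30 May 2031.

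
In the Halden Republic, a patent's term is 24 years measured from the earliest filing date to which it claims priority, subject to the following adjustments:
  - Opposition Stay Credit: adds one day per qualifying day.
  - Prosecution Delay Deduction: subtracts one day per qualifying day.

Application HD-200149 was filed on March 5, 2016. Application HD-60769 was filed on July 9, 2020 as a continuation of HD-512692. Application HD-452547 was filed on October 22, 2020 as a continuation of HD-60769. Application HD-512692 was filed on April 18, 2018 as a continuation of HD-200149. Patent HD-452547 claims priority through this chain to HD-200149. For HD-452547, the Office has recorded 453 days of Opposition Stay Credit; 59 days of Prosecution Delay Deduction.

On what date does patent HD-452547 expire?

Earliest priority filing: 5 March 2016.
Base term: 5 March 2016 + 24 years → 5 March 2040.
Opposition Stay Credit: +453 days → 1 June 2041.
Prosecution Delay Deduction: −59 days → 3 April 2041.

2041-04-03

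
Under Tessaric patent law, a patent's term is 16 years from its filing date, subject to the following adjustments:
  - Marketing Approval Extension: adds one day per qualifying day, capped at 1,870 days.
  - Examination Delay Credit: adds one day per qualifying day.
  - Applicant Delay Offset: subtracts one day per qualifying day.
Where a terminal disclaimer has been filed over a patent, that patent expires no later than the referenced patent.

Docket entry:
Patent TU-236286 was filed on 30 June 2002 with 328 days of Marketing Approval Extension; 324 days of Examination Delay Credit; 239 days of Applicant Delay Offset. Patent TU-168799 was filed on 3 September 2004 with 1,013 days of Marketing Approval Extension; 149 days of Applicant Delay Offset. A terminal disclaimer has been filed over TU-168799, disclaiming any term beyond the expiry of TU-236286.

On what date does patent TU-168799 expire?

August 17, 2019

Natural term of TU-168799:
  Base: filing + 16 years → 3 September 2020.
  Marketing Approval Extension: 1013 days (within the 1870-day cap) → +1013 days → 13 June 2023.
  Applicant Delay Offset: −149 days → 15 January 2023.
Expiry of referenced patent TU-236286:
  Base: filing + 16 years → 30 June 2018.
  Marketing Approval Extension: 328 days (within the 1870-day cap) → +328 days → 24 May 2019.
  Examination Delay Credit: +324 days → 12 April 2020.
  Applicant Delay Offset: −239 days → 17 August 2019.
Terminal disclaimer: TU-168799 expires on the earlier of 15 January 2023 and 17 August 2019.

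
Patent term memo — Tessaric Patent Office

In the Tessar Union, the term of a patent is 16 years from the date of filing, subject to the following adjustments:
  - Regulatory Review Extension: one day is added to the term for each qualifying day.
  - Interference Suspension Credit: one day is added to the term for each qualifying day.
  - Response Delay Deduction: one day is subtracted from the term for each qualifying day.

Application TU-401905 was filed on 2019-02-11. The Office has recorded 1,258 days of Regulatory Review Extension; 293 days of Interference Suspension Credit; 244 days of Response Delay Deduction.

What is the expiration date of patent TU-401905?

Base term: filing date + 16 years → 11 February 2035.
Regulatory Review Extension: +1258 days → 23 July 2038.
Interference Suspension Credit: +293 days → 12 May 2039.
Response Delay Deduction: −244 days → 10 September 2038.

2038-09-10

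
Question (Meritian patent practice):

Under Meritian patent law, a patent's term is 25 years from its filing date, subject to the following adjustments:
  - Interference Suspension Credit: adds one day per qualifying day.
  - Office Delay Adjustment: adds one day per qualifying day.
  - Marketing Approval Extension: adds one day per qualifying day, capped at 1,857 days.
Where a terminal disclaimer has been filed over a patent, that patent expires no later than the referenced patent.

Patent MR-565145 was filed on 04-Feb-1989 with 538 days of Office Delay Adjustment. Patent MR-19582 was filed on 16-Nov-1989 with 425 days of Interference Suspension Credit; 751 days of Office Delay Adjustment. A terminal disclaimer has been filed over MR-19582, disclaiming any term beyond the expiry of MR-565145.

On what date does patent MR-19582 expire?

2015-07-27

Natural term of MR-19582:
  Base: filing + 25 years → 16 November 2014.
  Interference Suspension Credit: +425 days → 15 January 2016.
  Office Delay Adjustment: +751 days → 4 February 2018.
Expiry of referenced patent MR-565145:
  Base: filing + 25 years → 4 February 2014.
  Office Delay Adjustment: +538 days → 27 July 2015.
Terminal disclaimer: MR-19582 expires on the earlier of 4 February 2018 and 27 July 2015.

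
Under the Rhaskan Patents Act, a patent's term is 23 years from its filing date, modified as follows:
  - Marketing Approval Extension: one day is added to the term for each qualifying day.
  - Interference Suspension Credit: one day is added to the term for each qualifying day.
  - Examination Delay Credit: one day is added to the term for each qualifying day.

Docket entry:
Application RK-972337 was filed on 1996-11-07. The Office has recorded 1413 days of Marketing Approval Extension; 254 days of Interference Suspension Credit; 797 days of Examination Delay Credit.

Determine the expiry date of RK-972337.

Base term: filing date + 23 years → 7 November 2019.
Marketing Approval Extension: +1413 days → 20 September 2023.
Interference Suspension Credit: +254 days → 31 May 2024.
Examination Delay Credit: +797 days → 6 August 2026.

2026-08-06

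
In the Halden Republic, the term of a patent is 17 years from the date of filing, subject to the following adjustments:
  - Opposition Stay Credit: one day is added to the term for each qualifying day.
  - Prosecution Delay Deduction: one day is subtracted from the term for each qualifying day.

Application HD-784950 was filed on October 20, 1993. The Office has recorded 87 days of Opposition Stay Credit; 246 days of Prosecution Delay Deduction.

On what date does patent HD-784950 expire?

Base term: filing date + 17 years → 20 October 2010.
Opposition Stay Credit: +87 days → 15 January 2011.
Prosecution Delay Deduction: −246 days → 14 May 2010.

May 14, 2010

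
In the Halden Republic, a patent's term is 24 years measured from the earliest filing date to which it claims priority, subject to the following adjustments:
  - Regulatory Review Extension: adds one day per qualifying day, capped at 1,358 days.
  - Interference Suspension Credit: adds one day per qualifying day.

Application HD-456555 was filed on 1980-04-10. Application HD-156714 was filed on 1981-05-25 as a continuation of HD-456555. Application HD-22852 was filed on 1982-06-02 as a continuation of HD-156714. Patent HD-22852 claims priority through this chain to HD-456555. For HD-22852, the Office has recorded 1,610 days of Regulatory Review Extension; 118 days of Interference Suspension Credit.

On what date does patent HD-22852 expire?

2008-04-25

Earliest priority filing: 10 April 1980.
Base term: 10 April 1980 + 24 years → 10 April 2004.
Regulatory Review Extension: 1610 days claimed exceeds the 1358-day cap, so +1358 days → 29 December 2007.
Interference Suspension Credit: +118 days → 25 April 2008.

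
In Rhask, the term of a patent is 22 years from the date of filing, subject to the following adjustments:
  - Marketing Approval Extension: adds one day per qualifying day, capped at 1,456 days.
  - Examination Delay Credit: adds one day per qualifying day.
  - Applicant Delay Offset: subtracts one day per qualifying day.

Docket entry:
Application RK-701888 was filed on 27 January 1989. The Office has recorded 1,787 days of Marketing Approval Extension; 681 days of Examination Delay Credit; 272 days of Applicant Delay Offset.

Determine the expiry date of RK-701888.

Base term: filing date + 22 years → 27 January 2011.
Marketing Approval Extension: 1787 days claimed exceeds the 1456-day cap, so +1456 days → 22 January 2015.
Examination Delay Credit: +681 days → 3 December 2016.
Applicant Delay Offset: −272 days → 6 March 2016.

March 6, 2016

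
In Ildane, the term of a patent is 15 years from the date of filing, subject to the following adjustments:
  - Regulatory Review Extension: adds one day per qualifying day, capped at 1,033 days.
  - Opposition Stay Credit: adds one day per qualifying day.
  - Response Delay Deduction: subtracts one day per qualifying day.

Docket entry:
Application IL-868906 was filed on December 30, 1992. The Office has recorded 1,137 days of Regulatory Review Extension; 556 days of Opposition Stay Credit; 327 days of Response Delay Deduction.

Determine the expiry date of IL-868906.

Base term: filing date + 15 years → 30 December 2007.
Regulatory Review Extension: 1137 days claimed exceeds the 1033-day cap, so +1033 days → 28 October 2010.
Opposition Stay Credit: +556 days → 6 May 2012.
Response Delay Deduction: −327 days → 14 June 2011.

2011-06-14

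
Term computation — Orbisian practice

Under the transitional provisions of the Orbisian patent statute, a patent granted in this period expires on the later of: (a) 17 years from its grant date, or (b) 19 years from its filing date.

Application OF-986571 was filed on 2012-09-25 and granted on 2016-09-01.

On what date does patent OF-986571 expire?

September 1, 2033

(a) grant + 17 years → 1 September 2033.
(b) filing + 19 years → 25 September 2031.
Later of the two: 1 September 2033.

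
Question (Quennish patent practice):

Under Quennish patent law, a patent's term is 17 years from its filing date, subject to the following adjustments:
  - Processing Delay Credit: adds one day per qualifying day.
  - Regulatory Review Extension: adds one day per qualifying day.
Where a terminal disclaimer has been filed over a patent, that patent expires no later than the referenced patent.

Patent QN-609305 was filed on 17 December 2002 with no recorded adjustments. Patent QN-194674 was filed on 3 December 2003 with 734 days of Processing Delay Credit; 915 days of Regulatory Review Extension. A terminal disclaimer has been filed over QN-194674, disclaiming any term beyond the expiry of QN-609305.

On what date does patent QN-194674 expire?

2019-12-17

Natural term of QN-194674:
  Base: filing + 17 years → 3 December 2020.
  Processing Delay Credit: +734 days → 7 December 2022.
  Regulatory Review Extension: +915 days → 9 June 2025.
Expiry of referenced patent QN-609305:
  Base: filing + 17 years → 17 December 2019.
Terminal disclaimer: QN-194674 expires on the earlier of 9 June 2025 and 17 December 2019.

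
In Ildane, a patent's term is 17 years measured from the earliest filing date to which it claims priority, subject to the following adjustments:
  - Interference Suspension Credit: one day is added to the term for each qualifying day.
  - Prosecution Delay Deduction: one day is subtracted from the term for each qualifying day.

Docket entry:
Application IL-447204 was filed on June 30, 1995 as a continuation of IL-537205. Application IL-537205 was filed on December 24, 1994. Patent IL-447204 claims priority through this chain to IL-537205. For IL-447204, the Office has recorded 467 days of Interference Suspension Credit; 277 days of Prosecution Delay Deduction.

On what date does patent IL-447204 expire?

2012-07-01

Earliest priority filing: 24 December 1994.
Base term: 24 December 1994 + 17 years → 24 December 2011.
Interference Suspension Credit: +467 days → 4 April 2013.
Prosecution Delay Deduction: −277 days → 1 July 2012.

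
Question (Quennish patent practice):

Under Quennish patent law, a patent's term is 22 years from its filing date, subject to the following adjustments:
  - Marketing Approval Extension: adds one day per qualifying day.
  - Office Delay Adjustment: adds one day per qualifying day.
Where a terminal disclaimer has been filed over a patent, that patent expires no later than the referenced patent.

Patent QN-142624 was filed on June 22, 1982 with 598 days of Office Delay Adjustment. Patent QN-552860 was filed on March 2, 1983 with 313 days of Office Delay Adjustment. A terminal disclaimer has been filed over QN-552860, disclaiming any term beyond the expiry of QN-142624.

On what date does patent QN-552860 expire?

Natural term of QN-552860:
  Base: filing + 22 years → 2 March 2005.
  Office Delay Adjustment: +313 days → 9 January 2006.
Expiry of referenced patent QN-142624:
  Base: filing + 22 years → 22 June 2004.
  Office Delay Adjustment: +598 days → 10 February 2006.
Terminal disclaimer: QN-552860 expires on the earlier of 9 January 2006 and 10 February 2006.

January 9, 2006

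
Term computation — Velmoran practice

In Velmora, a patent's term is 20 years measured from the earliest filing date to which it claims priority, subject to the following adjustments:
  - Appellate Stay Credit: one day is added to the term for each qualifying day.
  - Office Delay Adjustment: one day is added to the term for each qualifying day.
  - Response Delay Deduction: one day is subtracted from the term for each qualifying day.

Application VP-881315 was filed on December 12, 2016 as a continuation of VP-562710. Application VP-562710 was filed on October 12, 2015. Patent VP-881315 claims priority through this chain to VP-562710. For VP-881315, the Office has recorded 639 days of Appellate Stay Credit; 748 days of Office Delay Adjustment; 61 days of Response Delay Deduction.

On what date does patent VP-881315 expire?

2039-05-30

Earliest priority filing: 12 October 2015.
Base term: 12 October 2015 + 20 years → 12 October 2035.
Appellate Stay Credit: +639 days → 12 July 2037.
Office Delay Adjustment: +748 days → 30 July 2039.
Response Delay Deduction: −61 days → 30 May 2039.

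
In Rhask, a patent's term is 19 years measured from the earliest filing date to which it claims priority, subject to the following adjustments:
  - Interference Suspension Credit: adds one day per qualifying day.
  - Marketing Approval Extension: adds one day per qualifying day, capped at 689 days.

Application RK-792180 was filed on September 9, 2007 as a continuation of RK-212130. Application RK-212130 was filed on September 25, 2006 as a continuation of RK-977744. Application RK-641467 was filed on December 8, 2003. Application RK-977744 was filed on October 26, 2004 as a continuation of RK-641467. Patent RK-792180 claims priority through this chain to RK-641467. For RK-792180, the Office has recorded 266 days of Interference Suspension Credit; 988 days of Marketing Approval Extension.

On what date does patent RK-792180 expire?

Earliest priority filing: 8 December 2003.
Base term: 8 December 2003 + 19 years → 8 December 2022.
Interference Suspension Credit: +266 days → 31 August 2023.
Marketing Approval Extension: 988 days claimed exceeds the 689-day cap, so +689 days → 20 July 2025.

2025-07-20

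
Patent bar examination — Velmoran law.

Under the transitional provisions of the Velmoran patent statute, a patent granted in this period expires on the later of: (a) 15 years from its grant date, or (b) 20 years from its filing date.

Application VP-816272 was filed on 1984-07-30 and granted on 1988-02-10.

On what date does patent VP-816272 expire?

(a) grant + 15 years → 10 February 2003.
(b) filing + 20 years → 30 July 2004.
Later of the two: 30 July 2004.

2004-07-30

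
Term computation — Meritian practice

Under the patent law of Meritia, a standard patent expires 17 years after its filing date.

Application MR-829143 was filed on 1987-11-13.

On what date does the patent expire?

2004-11-13

Filing date + 17 years → 13 November 2004.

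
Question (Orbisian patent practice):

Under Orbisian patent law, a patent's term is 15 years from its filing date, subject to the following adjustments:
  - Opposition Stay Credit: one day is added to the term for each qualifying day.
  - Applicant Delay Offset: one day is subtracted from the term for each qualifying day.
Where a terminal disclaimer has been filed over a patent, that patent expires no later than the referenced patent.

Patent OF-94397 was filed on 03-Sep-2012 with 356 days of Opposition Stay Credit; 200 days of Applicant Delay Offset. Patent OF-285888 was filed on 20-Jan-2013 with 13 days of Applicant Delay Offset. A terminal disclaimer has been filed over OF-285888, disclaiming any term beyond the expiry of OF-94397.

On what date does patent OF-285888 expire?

January 7, 2028

Natural term of OF-285888:
  Base: filing + 15 years → 20 January 2028.
  Applicant Delay Offset: −13 days → 7 January 2028.
Expiry of referenced patent OF-94397:
  Base: filing + 15 years → 3 September 2027.
  Opposition Stay Credit: +356 days → 24 August 2028.
  Applicant Delay Offset: −200 days → 6 February 2028.
Terminal disclaimer: OF-285888 expires on the earlier of 7 January 2028 and 6 February 2028.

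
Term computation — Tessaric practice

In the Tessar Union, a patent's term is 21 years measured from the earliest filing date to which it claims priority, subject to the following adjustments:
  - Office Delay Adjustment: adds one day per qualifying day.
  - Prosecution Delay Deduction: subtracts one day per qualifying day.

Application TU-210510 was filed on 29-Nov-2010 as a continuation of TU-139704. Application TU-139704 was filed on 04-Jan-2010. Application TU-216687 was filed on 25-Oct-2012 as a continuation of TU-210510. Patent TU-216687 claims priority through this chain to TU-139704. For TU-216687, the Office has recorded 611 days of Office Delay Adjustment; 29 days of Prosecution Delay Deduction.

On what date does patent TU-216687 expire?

Earliest priority filing: 4 January 2010.
Base term: 4 January 2010 + 21 years → 4 January 2031.
Office Delay Adjustment: +611 days → 6 September 2032.
Prosecution Delay Deduction: −29 days → 8 August 2032.

August 8, 2032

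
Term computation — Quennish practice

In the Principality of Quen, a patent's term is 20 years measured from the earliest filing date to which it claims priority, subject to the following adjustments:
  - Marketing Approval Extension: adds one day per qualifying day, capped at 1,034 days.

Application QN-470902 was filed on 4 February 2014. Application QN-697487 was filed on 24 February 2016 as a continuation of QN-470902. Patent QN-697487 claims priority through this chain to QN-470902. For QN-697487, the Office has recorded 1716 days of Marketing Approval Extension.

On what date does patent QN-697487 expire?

Earliest priority filing: 4 February 2014.
Base term: 4 February 2014 + 20 years → 4 February 2034.
Marketing Approval Extension: 1716 days claimed exceeds the 1034-day cap, so +1034 days → 4 December 2036.

December 4, 2036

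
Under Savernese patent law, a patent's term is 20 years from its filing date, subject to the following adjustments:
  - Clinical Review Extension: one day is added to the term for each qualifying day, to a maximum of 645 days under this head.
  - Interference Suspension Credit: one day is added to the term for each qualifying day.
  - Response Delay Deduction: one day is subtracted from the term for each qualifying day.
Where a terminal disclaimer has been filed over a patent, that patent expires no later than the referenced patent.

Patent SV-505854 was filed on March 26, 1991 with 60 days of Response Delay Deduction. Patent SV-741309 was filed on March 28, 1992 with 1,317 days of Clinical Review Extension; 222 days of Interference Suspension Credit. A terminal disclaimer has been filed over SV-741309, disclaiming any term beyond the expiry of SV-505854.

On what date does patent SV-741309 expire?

January 25, 2011

Natural term of SV-741309:
  Base: filing + 20 years → 28 March 2012.
  Clinical Review Extension: 1317 days claimed exceeds the 645-day cap, so +645 days → 2 January 2014.
  Interference Suspension Credit: +222 days → 12 August 2014.
Expiry of referenced patent SV-505854:
  Base: filing + 20 years → 26 March 2011.
  Response Delay Deduction: −60 days → 25 January 2011.
Terminal disclaimer: SV-741309 expires on the earlier of 12 August 2014 and 25 January 2011.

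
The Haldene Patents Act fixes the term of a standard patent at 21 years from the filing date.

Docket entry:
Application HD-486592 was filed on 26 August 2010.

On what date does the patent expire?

August 26, 2031

Filing date + 21 years → 26 August 2031.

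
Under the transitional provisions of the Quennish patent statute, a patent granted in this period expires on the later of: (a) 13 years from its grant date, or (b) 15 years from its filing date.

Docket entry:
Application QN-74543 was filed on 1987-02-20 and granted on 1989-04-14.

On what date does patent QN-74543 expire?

(a) grant + 13 years → 14 April 2002.
(b) filing + 15 years → 20 February 2002.
Later of the two: 14 April 2002.

April 14, 2002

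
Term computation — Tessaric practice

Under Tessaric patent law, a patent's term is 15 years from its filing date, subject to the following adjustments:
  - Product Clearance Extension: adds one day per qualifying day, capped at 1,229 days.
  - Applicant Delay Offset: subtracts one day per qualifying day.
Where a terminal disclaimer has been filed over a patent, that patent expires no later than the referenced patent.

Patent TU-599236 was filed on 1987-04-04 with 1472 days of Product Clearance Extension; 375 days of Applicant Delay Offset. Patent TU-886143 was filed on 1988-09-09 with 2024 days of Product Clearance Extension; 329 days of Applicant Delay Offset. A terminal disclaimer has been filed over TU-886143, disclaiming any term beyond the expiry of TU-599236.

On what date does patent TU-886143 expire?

August 5, 2004

Natural term of TU-886143:
  Base: filing + 15 years → 9 September 2003.
  Product Clearance Extension: 2024 days claimed exceeds the 1229-day cap, so +1229 days → 20 January 2007.
  Applicant Delay Offset: −329 days → 25 February 2006.
Expiry of referenced patent TU-599236:
  Base: filing + 15 years → 4 April 2002.
  Product Clearance Extension: 1472 days claimed exceeds the 1229-day cap, so +1229 days → 15 August 2005.
  Applicant Delay Offset: −375 days → 5 August 2004.
Terminal disclaimer: TU-886143 expires on the earlier of 25 February 2006 and 5 August 2004.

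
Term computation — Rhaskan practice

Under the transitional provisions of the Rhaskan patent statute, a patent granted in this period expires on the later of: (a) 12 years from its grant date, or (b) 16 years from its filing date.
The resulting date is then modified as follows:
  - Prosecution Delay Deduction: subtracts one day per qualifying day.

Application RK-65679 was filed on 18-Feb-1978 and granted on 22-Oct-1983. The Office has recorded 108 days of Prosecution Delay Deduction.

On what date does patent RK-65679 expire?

(a) grant + 12 years → 22 October 1995.
(b) filing + 16 years → 18 February 1994.
Later of the two: 22 October 1995.
Prosecution Delay Deduction: −108 days → 6 July 1995.

July 6, 1995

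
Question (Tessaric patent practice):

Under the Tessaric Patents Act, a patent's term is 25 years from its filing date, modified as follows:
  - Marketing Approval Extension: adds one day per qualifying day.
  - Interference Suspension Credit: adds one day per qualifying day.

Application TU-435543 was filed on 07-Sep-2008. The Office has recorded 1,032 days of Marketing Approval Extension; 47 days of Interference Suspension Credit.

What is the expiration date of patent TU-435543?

August 21, 2036

Base term: filing date + 25 years → 7 September 2033.
Marketing Approval Extension: +1032 days → 5 July 2036.
Interference Suspension Credit: +47 days → 21 August 2036.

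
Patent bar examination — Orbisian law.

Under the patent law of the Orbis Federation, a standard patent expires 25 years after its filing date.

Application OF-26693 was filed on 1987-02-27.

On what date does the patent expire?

Filing date + 25 years → 27 February 2012.

2012-02-27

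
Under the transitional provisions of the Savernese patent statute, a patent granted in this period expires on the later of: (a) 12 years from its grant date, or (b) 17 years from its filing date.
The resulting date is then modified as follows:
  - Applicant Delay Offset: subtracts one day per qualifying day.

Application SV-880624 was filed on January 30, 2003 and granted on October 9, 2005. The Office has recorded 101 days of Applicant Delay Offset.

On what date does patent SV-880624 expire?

(a) grant + 12 years → 9 October 2017.
(b) filing + 17 years → 30 January 2020.
Later of the two: 30 January 2020.
Applicant Delay Offset: −101 days → 21 October 2019.

2019-10-21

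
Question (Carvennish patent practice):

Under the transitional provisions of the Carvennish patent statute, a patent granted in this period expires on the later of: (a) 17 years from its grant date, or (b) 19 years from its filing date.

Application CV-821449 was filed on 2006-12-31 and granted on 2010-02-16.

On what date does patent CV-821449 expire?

February 16, 2027

(a) grant + 17 years → 16 February 2027.
(b) filing + 19 years → 31 December 2025.
Later of the two: 16 February 2027.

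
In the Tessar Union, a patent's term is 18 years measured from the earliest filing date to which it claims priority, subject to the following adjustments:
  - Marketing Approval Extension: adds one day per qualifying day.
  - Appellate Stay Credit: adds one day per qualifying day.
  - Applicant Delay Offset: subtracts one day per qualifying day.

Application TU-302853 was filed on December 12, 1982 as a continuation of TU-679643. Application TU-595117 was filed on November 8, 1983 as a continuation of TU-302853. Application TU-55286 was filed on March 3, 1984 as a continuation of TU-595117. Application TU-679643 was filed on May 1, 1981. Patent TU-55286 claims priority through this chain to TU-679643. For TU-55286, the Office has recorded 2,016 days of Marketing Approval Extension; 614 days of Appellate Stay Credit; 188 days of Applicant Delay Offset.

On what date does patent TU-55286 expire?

Earliest priority filing: 1 May 1981.
Base term: 1 May 1981 + 18 years → 1 May 1999.
Marketing Approval Extension: +2016 days → 6 November 2004.
Appellate Stay Credit: +614 days → 13 July 2006.
Applicant Delay Offset: −188 days → 6 January 2006.

2006-01-06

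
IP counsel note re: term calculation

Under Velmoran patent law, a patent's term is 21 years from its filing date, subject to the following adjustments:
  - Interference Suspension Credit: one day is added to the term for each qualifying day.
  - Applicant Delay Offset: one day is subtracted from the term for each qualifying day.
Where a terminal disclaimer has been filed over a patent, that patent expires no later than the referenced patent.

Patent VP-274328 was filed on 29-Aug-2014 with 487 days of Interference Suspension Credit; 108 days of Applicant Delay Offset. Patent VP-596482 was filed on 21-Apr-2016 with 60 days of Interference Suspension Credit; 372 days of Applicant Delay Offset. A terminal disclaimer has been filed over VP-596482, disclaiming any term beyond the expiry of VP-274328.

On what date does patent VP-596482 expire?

June 13, 2036

Natural term of VP-596482:
  Base: filing + 21 years → 21 April 2037.
  Interference Suspension Credit: +60 days → 20 June 2037.
  Applicant Delay Offset: −372 days → 13 June 2036.
Expiry of referenced patent VP-274328:
  Base: filing + 21 years → 29 August 2035.
  Interference Suspension Credit: +487 days → 28 December 2036.
  Applicant Delay Offset: −108 days → 11 September 2036.
Terminal disclaimer: VP-596482 expires on the earlier of 13 June 2036 and 11 September 2036.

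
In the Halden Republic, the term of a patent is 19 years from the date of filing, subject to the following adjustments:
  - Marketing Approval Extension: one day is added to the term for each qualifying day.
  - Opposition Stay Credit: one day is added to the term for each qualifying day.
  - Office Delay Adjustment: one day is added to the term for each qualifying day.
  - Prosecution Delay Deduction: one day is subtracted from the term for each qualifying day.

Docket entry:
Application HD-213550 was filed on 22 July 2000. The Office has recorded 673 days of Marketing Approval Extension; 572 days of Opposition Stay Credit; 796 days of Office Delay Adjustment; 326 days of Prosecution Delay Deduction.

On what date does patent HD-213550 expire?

Base term: filing date + 19 years → 22 July 2019.
Marketing Approval Extension: +673 days → 25 May 2021.
Opposition Stay Credit: +572 days → 18 December 2022.
Office Delay Adjustment: +796 days → 21 February 2025.
Prosecution Delay Deduction: −326 days → 1 April 2024.

April 1, 2024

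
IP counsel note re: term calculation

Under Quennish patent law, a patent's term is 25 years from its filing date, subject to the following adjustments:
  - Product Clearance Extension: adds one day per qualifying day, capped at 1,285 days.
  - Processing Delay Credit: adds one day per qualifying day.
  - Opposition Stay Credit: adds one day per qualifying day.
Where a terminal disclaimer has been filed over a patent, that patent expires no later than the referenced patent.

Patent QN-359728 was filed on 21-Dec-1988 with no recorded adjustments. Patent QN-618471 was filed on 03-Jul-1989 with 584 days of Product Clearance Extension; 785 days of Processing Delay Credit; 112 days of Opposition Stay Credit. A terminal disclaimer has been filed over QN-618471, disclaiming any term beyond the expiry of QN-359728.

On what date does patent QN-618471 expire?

2013-12-21

Natural term of QN-618471:
  Base: filing + 25 years → 3 July 2014.
  Product Clearance Extension: 584 days (within the 1285-day cap) → +584 days → 7 February 2016.
  Processing Delay Credit: +785 days → 2 April 2018.
  Opposition Stay Credit: +112 days → 23 July 2018.
Expiry of referenced patent QN-359728:
  Base: filing + 25 years → 21 December 2013.
Terminal disclaimer: QN-618471 expires on the earlier of 23 July 2018 and 21 December 2013.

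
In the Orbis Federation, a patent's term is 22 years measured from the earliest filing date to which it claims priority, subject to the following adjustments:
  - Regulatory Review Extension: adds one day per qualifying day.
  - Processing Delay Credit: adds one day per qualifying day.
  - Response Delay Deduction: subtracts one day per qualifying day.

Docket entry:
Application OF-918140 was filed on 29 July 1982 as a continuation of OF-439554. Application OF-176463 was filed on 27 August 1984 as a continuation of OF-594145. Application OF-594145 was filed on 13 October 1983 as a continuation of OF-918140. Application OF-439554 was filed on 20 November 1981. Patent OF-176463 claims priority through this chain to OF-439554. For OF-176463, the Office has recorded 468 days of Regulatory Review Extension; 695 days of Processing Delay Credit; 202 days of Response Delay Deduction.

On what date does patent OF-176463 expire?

2006-07-08

Earliest priority filing: 20 November 1981.
Base term: 20 November 1981 + 22 years → 20 November 2003.
Regulatory Review Extension: +468 days → 2 March 2005.
Processing Delay Credit: +695 days → 26 January 2007.
Response Delay Deduction: −202 days → 8 July 2006.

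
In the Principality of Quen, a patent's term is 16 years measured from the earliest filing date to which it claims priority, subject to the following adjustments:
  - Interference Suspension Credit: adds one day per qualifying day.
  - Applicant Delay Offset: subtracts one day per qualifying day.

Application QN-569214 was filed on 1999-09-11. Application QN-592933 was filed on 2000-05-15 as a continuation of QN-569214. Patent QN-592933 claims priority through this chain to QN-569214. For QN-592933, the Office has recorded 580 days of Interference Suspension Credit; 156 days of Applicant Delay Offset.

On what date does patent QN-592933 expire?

2016-11-08

Earliest priority filing: 11 September 1999.
Base term: 11 September 1999 + 16 years → 11 September 2015.
Interference Suspension Credit: +580 days → 13 April 2017.
Applicant Delay Offset: −156 days → 8 November 2016.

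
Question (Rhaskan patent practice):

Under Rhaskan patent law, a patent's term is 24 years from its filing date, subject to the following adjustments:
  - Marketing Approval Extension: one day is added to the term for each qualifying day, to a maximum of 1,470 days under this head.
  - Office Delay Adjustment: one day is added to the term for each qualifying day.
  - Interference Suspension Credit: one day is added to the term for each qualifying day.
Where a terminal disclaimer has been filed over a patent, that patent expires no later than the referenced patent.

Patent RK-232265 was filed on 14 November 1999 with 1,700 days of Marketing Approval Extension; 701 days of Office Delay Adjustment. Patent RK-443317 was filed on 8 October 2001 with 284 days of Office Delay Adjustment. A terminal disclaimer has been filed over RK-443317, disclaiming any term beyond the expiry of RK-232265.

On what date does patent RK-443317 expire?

Natural term of RK-443317:
  Base: filing + 24 years → 8 October 2025.
  Office Delay Adjustment: +284 days → 19 July 2026.
Expiry of referenced patent RK-232265:
  Base: filing + 24 years → 14 November 2023.
  Marketing Approval Extension: 1700 days claimed exceeds the 1470-day cap, so +1470 days → 23 November 2027.
  Office Delay Adjustment: +701 days → 24 October 2029.
Terminal disclaimer: RK-443317 expires on the earlier of 19 July 2026 and 24 October 2029.

2026-07-19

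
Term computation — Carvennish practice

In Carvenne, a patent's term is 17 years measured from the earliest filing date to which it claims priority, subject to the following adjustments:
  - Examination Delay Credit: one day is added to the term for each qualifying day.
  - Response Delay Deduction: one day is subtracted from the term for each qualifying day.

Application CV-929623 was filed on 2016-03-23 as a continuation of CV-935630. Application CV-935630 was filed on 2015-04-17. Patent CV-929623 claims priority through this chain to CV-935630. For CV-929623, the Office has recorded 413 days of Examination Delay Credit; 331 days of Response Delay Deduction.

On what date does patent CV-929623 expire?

Earliest priority filing: 17 April 2015.
Base term: 17 April 2015 + 17 years → 17 April 2032.
Examination Delay Credit: +413 days → 4 June 2033.
Response Delay Deduction: −331 days → 8 July 2032.

July 8, 2032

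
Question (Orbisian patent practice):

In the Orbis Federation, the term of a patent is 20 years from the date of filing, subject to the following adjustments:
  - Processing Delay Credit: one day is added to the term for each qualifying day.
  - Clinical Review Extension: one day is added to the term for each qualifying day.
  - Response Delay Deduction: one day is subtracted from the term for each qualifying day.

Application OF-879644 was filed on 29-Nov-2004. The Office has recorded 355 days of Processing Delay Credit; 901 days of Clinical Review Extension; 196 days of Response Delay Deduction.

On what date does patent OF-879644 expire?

Base term: filing date + 20 years → 29 November 2024.
Processing Delay Credit: +355 days → 19 November 2025.
Clinical Review Extension: +901 days → 8 May 2028.
Response Delay Deduction: −196 days → 25 October 2027.

2027-10-25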